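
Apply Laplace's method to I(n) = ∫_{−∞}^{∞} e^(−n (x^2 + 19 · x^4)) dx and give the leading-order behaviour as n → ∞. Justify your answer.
I(n) ~ sqrt(π/n)

φ(x) = x^2 + 19 · x^4 has its unique global minimum at x* = 0 (since φ'(x) = 2x + 76x^3 = 0 only at x = 0 for real x with both coefficients positive, and φ → ∞ as |x| → ∞). At x* = 0, φ(0) = 0 and φ''(0) = 2. Laplace's method then gives
  I(n) ~ sqrt(2π / (n · φ''(0))) · e^(−n φ(0)) = sqrt(2π / (2n)) = sqrt(π/n).
The 19 · x^4 term contributes only at subleading order (an O(1/n) relative correction).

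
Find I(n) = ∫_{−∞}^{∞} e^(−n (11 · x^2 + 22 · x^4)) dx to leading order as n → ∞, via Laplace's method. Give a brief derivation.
I(n) ~ sqrt(π/(11n))

φ(x) = 11 · x^2 + 22 · x^4 has its unique global minimum at x* = 0 (since φ'(x) = 22x + 88x^3 = 0 only at x = 0 for real x with both coefficients positive, and φ → ∞ as |x| → ∞). At x* = 0, φ(0) = 0 and φ''(0) = 22. Laplace's method then gives
  I(n) ~ sqrt(2π / (n · φ''(0))) · e^(−n φ(0)) = sqrt(2π / (22n)) = sqrt(π/(11n)).
The 22 · x^4 term contributes only at subleading order (an O(1/n) relative correction).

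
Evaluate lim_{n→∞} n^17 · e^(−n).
lim = 0

Exponentials with base > 1 dominate every fixed polynomial: for any fixed c, n^c / e^n → 0 as n → ∞ (e.g. by the ratio test, or since e^n grows faster than any power of n). Hence n^17 · e^(−n) = n^17 / e^n → 0.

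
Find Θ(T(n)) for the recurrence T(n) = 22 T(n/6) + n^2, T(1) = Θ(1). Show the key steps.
T(n) = Θ(n^2)

log_6 22 ≈ 1.725. f(n) = n^2 dominates n^(log_6 22) since 2 > 1.725, and the regularity condition a·f(n/b) = 22·(n/6)^2 = (22/36)·n^2 ≤ c·f(n) holds with c = 22/36 ≈ 0.611 < 1. So this is Case 3: T(n) = Θ(f(n)) = Θ(n^2).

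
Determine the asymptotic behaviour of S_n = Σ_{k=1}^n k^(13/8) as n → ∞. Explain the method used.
S_n ~ (8/21) · n^(21/8)

Integral comparison: Σ_{k=1}^n k^(13/8) = ∫_0^n x^(13/8) dx + O(n^(13/8)). The integral is n^(1 + 13/8) / (1 + 13/8) = n^((13+8)/8) / ((13+8)/8) = (8/21) · n^(21/8).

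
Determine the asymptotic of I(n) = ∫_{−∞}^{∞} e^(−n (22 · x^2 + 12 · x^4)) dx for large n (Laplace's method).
I(n) ~ sqrt(π/(22n))

φ(x) = 22 · x^2 + 12 · x^4 has its unique global minimum at x* = 0 (since φ'(x) = 44x + 48x^3 = 0 only at x = 0 for real x with both coefficients positive, and φ → ∞ as |x| → ∞). At x* = 0, φ(0) = 0 and φ''(0) = 44. Laplace's method then gives
  I(n) ~ sqrt(2π / (n · φ''(0))) · e^(−n φ(0)) = sqrt(2π / (44n)) = sqrt(π/(22n)).
The 12 · x^4 term contributes only at subleading order (an O(1/n) relative correction).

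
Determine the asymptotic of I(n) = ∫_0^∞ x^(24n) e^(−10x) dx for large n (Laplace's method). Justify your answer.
I(n) ~ (sqrt(2π·24n) / 10) · (24n/(10e))^(24n)

Write the integrand as exp(24n ln x − 10x) and set f(x) = 24n ln x − 10x. Then f'(x) = 24n/x − 10 = 0 at x* = 24n/10, and f''(x*) = −24n/x*^2 = −10^2/(24n). Laplace's method (interior maximum) gives
  I(n) ~ e^(f(x*)) · sqrt(2π / |f''(x*)|)
        = exp(24n ln(24n/10) − 24n) · sqrt(2π · 24n / 10^2)
        = (24n/10)^(24n) e^(−24n) · sqrt(2π·24n) / 10
        = (sqrt(2π·24n) / 10) · (24n/(10e))^(24n).
This matches Γ(24n+1)/10^(24n+1) with Stirling applied to Γ.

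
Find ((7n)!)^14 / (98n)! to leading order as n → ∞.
((7n)!)^14/(98n)! ~ ((2π·7n)^(13/2) / sqrt(14)) · 14^(−14·7n)  →  0

Write N = 7n. Stirling: N! ~ sqrt(2π N)(N/e)^N and (14N)! ~ sqrt(2π·14N)·(14N/e)^(14N).
  (N!)^14/(14N)! ~ (2π N)^(14/2) (N/e)^(14N) / [sqrt(2π·14N) (14N/e)^(14N)]
     = (2π N)^(14/2) / sqrt(2π·14N) · (N/(14N))^(14N)
     = (2π N)^((14−1)/2) / sqrt(14) · 14^(−14N).
Since 14^14 > 1, the factor 14^(−14N) decays exponentially, so the ratio → 0. Substituting N = 7n gives the stated form.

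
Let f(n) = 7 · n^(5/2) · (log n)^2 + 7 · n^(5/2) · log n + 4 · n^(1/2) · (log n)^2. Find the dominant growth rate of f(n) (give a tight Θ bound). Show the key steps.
f(n) ∈ Θ(n^(5/2) · (log n)^2)

Compare the terms by growth order. For large n, n^a · (log n)^b dominates n^a' · (log n)^b' iff a > a', or (a = a' and b > b'). Ranking the 3 terms shows the dominant one is 7 · n^(5/2) · (log n)^2. Hence f(n) ∈ Θ(n^(5/2) · (log n)^2).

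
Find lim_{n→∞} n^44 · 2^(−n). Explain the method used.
lim = 0

Exponentials with base > 1 dominate every fixed polynomial: for any fixed c, n^c / 2^n → 0 as n → ∞ (e.g. by the ratio test, or by writing 2^n = e^(n ln 2) and noting e^(n ln 2) / n^c → ∞). Hence n^44 · 2^(−n) = n^44 / 2^n → 0.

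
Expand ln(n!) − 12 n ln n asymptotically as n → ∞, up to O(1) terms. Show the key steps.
ln(n!) − 12 n ln n = −11 n ln n − n + (1/2) ln(2π n) + O(1/n)

Stirling: ln((n)!) = n ln(n) − n + (1/2) ln(2π·n) + O(1/n).
Here n ln(n) = n ln n.
Subtract 12n ln n: leading term is (1 − 12) n ln n = −11 n ln n. The next term is −n. Then the (1/2) ln(2π·n) correction.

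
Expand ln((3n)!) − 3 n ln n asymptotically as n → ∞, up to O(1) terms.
ln((3n)!) − 3 n ln n = 3(ln 3 − 1) n + (1/2) ln(2π·3n) + O(1/n)

Stirling: ln((3n)!) = 3n ln(3n) − 3n + (1/2) ln(2π·3n) + O(1/n).
Since 3n ln(3n) = 3n ln n + 3n ln 3, subtracting 3n ln n cancels the n ln n term exactly. What remains is 3(ln 3 − 1) n + (1/2) ln(2π·3n) + O(1/n).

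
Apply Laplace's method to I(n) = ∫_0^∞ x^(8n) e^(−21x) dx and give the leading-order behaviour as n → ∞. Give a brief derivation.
I(n) ~ (sqrt(2π·8n) / 21) · (8n/(21e))^(8n)

Write the integrand as exp(8n ln x − 21x) and set f(x) = 8n ln x − 21x. Then f'(x) = 8n/x − 21 = 0 at x* = 8n/21, and f''(x*) = −8n/x*^2 = −21^2/(8n). Laplace's method (interior maximum) gives
  I(n) ~ e^(f(x*)) · sqrt(2π / |f''(x*)|)
        = exp(8n ln(8n/21) − 8n) · sqrt(2π · 8n / 21^2)
        = (8n/21)^(8n) e^(−8n) · sqrt(2π·8n) / 21
        = (sqrt(2π·8n) / 21) · (8n/(21e))^(8n).
This matches Γ(8n+1)/21^(8n+1) with Stirling applied to Γ.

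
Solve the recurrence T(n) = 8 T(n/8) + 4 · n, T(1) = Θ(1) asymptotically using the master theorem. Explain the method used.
T(n) = Θ(n log n)

log_8 8 = 1, and f(n) = 4 · n = Θ(n^(log_8 8)). This is Case 2 of the master theorem: T(n) = Θ(f(n) · log n) = Θ(n log n).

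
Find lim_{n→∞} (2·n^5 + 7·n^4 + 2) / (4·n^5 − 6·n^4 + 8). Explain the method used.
lim = 2/4 = 1/2

For large n the leading n^5 terms dominate both numerator and denominator. Dividing top and bottom by n^5, every other term tends to 0, leaving 2/4 = 1/2.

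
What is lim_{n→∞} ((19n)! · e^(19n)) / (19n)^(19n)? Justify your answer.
lim = ∞

Stirling: (19n)! ~ sqrt(2π·19n) · (19n/e)^(19n). Hence
  (19n)! · e^(19n) / (19n)^(19n) ~ sqrt(2π·19n) = sqrt(2π·19) · sqrt(n) → ∞.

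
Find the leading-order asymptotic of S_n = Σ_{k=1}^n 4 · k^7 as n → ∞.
S_n ~ n^8 / 2

By integral comparison (Euler-Maclaurin), Σ_{k=1}^n 4 · k^7 = 4 · ∫_0^n x^7 dx + O(n^7) = 4 · n^8/8 = n^8 / 2 + O(n^7). (Equivalently, Faulhaber's formula gives the same leading term.)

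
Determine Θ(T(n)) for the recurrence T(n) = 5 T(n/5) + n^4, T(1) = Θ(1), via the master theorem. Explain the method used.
T(n) = Θ(n^4)

log_5 5 ≈ 1.000. f(n) = n^4 dominates n^(log_5 5) since 4 > 1.000, and the regularity condition a·f(n/b) = 5·(n/5)^4 = (5/625)·n^4 ≤ c·f(n) holds with c = 5/625 ≈ 0.008 < 1. So this is Case 3: T(n) = Θ(f(n)) = Θ(n^4).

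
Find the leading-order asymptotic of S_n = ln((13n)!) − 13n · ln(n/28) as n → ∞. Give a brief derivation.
S_n ~ 13n · (ln 364 − 1) + O(ln n)

Stirling: ln((13n)!) = 13n ln(13n) − 13n + O(ln n).
  S_n = 13n ln(13n) − 13n − 13n ln(n/28) + O(ln n)
      = 13n ln(13n) − 13n ln n + 13n ln 28 − 13n + O(ln n)
      = 13n ln 13 + 13n ln 28 − 13n + O(ln n)
      = 13n (ln 364 − 1) + O(ln n).
Numerically ln(364) − 1 ≈ 4.8972.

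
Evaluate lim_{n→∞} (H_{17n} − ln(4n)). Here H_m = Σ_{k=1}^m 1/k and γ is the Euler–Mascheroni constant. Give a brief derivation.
lim = ln(17/4) + γ

By Euler-Maclaurin, H_m = ln m + γ + O(1/m). So
  H_{17n} − ln(4n) = ln(17n) + γ − ln(4n) + O(1/n)
                       = ln(17/4) + γ + O(1/n).
Hence the limit is ln(17/4) + γ.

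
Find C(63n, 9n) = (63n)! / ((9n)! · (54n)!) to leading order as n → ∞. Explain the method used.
C(63n, 9n) ~ (823543/46656)^(9n) · sqrt(7/(12π·9n))

Write N = 9n. Apply Stirling to each factorial:
  (7N)! ~ sqrt(2π·7N) · (7N/e)^(7N),
  N! ~ sqrt(2π N) · (N/e)^N,
  (6N)! ~ sqrt(2π·6N) · (6N/e)^(6N).
The exponential factors combine to (7N)^(7N) / (N^N · (6N)^(6N)) = 7^(7N)/6^(6N) = (7^7/6^6)^N = (823543/46656)^N.
The square-root prefactors combine to sqrt(2π·7N) / (sqrt(2π N)·sqrt(2π·6N)) = sqrt(7 / (2π·6·N)) = sqrt(7/(12π·9n)).
Substituting N = 9n: C(63n, 9n) ~ (823543/46656)^(9n) · sqrt(7/(12π·9n)).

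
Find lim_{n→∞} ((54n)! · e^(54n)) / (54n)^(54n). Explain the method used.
lim = ∞

Stirling: (54n)! ~ sqrt(2π·54n) · (54n/e)^(54n). Hence
  (54n)! · e^(54n) / (54n)^(54n) ~ sqrt(2π·54n) = sqrt(2π·54) · sqrt(n) → ∞.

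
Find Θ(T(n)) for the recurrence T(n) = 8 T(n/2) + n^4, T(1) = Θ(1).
T(n) = Θ(n^4)

log_2 8 ≈ 3.000. f(n) = n^4 dominates n^(log_2 8) since 4 > 3.000, and the regularity condition a·f(n/b) = 8·(n/2)^4 = (8/16)·n^4 ≤ c·f(n) holds with c = 8/16 ≈ 0.5 < 1. So this is Case 3: T(n) = Θ(f(n)) = Θ(n^4).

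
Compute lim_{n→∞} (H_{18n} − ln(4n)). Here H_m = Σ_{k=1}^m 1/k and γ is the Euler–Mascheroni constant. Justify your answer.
lim = ln(9/2) + γ

By Euler-Maclaurin, H_m = ln m + γ + O(1/m). So
  H_{18n} − ln(4n) = ln(18n) + γ − ln(4n) + O(1/n)
                       = ln(18/4) + γ + O(1/n).
Hence the limit is ln(18/4) + γ (= ln(9/2)).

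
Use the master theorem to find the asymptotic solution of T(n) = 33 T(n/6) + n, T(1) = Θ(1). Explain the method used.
T(n) = Θ(n^(log_6 33))

Master theorem: compare f(n) = n to n^(log_6 33) where log_6 33 ≈ 1.951. Since 1 < log_6 33, we have f(n) = O(n^(log_6 33 − ε)) for some ε > 0 — Case 1. Hence T(n) = Θ(n^(log_6 33)).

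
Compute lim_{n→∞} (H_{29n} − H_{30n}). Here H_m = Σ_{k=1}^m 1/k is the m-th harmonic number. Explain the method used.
lim = ln(29/30)

Euler-Maclaurin gives H_m = ln m + γ + 1/(2m) + O(1/m^2). The γ and O(1/m) terms cancel in the difference:
  H_{29n} − H_{30n} = ln(29n) − ln(30n) + O(1/n) = ln(29/30) + O(1/n).
Hence the limit is ln(29/30).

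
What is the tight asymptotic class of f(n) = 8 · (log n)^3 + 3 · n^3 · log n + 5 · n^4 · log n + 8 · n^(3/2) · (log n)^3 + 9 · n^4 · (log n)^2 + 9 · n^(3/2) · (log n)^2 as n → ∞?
f(n) ∈ Θ(n^4 · (log n)^2)

Compare the terms by growth order. For large n, n^a · (log n)^b dominates n^a' · (log n)^b' iff a > a', or (a = a' and b > b'). Ranking the 6 terms shows the dominant one is 9 · n^4 · (log n)^2. Hence f(n) ∈ Θ(n^4 · (log n)^2).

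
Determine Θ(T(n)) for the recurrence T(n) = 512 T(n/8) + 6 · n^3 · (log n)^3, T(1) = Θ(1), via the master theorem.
T(n) = Θ(n^3 · (log n)^4)

Here log_8 512 = 3 and f(n) = 6 · n^3 · (log n)^3 = Θ(n^(log_8 512) · (log n)^3). This is the extended Case 2 of the master theorem (f matches the critical exponent up to log factors), giving T(n) = Θ(n^(log_8 512) · (log n)^(3+1)) = Θ(n^3 · (log n)^4).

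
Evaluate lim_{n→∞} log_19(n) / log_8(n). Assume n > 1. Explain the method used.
lim = ln(8) / ln(19) = log_19(8)

Change of base: log_19(n) = ln n / ln 19 and log_8(n) = ln n / ln 8. The ratio is (ln n / ln 19) · (ln 8 / ln n) = ln 8 / ln 19, a constant independent of n. So the limit is ln 8 / ln 19 = log_19(8).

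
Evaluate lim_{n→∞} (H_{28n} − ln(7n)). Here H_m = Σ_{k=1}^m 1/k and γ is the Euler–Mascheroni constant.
lim = ln 4 + γ

By Euler-Maclaurin, H_m = ln m + γ + O(1/m). So
  H_{28n} − ln(7n) = ln(28n) + γ − ln(7n) + O(1/n)
                       = ln(28/7) + γ + O(1/n).
Hence the limit is ln(28/7) + γ (= ln 4).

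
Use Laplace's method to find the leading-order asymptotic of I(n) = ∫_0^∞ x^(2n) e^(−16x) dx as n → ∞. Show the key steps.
I(n) ~ (sqrt(2π·2n) / 16) · (2n/(16e))^(2n)

Write the integrand as exp(2n ln x − 16x) and set f(x) = 2n ln x − 16x. Then f'(x) = 2n/x − 16 = 0 at x* = 2n/16, and f''(x*) = −2n/x*^2 = −16^2/(2n). Laplace's method (interior maximum) gives
  I(n) ~ e^(f(x*)) · sqrt(2π / |f''(x*)|)
        = exp(2n ln(2n/16) − 2n) · sqrt(2π · 2n / 16^2)
        = (2n/16)^(2n) e^(−2n) · sqrt(2π·2n) / 16
        = (sqrt(2π·2n) / 16) · (2n/(16e))^(2n).
This matches Γ(2n+1)/16^(2n+1) with Stirling applied to Γ.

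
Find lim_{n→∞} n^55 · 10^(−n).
lim = 0

Exponentials with base > 1 dominate every fixed polynomial: for any fixed c, n^c / 10^n → 0 as n → ∞ (e.g. by the ratio test, or by writing 10^n = e^(n ln 10) and noting e^(n ln 10) / n^c → ∞). Hence n^55 · 10^(−n) = n^55 / 10^n → 0.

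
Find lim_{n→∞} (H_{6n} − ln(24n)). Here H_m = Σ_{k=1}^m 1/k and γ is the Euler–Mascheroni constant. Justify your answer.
lim = −ln 4 + γ

By Euler-Maclaurin, H_m = ln m + γ + O(1/m). So
  H_{6n} − ln(24n) = ln(6n) + γ − ln(24n) + O(1/n)
                       = ln(6/24) + γ + O(1/n).
Hence the limit is ln(6/24) + γ (= −ln 4).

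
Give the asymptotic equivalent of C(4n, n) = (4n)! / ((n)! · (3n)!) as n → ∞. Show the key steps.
C(4n, n) ~ (256/27)^(n) · sqrt(2/(3π·n))

Write N = n. Apply Stirling to each factorial:
  (4N)! ~ sqrt(2π·4N) · (4N/e)^(4N),
  N! ~ sqrt(2π N) · (N/e)^N,
  (3N)! ~ sqrt(2π·3N) · (3N/e)^(3N).
The exponential factors combine to (4N)^(4N) / (N^N · (3N)^(3N)) = 4^(4N)/3^(3N) = (4^4/3^3)^N = (256/27)^N.
The square-root prefactors combine to sqrt(2π·4N) / (sqrt(2π N)·sqrt(2π·3N)) = sqrt(4 / (2π·3·N)) = sqrt(2/(3π·n)).
Substituting N = n: C(4n, n) ~ (256/27)^(n) · sqrt(2/(3π·n)).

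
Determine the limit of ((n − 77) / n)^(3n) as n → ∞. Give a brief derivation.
lim = e^(−231)

Rewrite as (1 − 77/n)^(3n). By the standard limit (1 + x/n)^n → e^x, we have (1 − 77/n)^n → e^(−77), and raising to the 3rd power gives e^(−231).
More precisely, ln[(1 − 77/n)^(3n)] = 3n · ln(1 − 77/n) = 3n · (-77/n + O(1/n^2)) = -231 + O(1/n) → -231.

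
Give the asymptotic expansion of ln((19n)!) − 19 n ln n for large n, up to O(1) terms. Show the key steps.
ln((19n)!) − 19 n ln n = 19(ln 19 − 1) n + (1/2) ln(2π·19n) + O(1/n)

Stirling: ln((19n)!) = 19n ln(19n) − 19n + (1/2) ln(2π·19n) + O(1/n).
Since 19n ln(19n) = 19n ln n + 19n ln 19, subtracting 19n ln n cancels the n ln n term exactly. What remains is 19(ln 19 − 1) n + (1/2) ln(2π·19n) + O(1/n).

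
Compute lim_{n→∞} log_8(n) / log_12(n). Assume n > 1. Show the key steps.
lim = ln(12) / ln(8) = log_8(12)

Change of base: log_8(n) = ln n / ln 8 and log_12(n) = ln n / ln 12. The ratio is (ln n / ln 8) · (ln 12 / ln n) = ln 12 / ln 8, a constant independent of n. So the limit is ln 12 / ln 8 = log_8(12).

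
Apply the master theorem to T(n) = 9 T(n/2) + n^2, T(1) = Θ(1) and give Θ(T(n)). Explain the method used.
T(n) = Θ(n^(log_2 9))

Master theorem: compare f(n) = n^2 to n^(log_2 9) where log_2 9 ≈ 3.170. Since 2 < log_2 9, we have f(n) = O(n^(log_2 9 − ε)) for some ε > 0 — Case 1. Hence T(n) = Θ(n^(log_2 9)).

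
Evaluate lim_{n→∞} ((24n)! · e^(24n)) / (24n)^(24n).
lim = ∞

Stirling: (24n)! ~ sqrt(2π·24n) · (24n/e)^(24n). Hence
  (24n)! · e^(24n) / (24n)^(24n) ~ sqrt(2π·24n) = sqrt(2π·24) · sqrt(n) → ∞.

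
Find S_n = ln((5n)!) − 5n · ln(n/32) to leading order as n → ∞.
S_n ~ 5n · (ln 160 − 1) + O(ln n)

Stirling: ln((5n)!) = 5n ln(5n) − 5n + O(ln n).
  S_n = 5n ln(5n) − 5n − 5n ln(n/32) + O(ln n)
      = 5n ln(5n) − 5n ln n + 5n ln 32 − 5n + O(ln n)
      = 5n ln 5 + 5n ln 32 − 5n + O(ln n)
      = 5n (ln 160 − 1) + O(ln n).
Numerically ln(160) − 1 ≈ 4.0752.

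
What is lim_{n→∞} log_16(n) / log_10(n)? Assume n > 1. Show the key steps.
lim = ln(10) / ln(16) = log_16(10)

Change of base: log_16(n) = ln n / ln 16 and log_10(n) = ln n / ln 10. The ratio is (ln n / ln 16) · (ln 10 / ln n) = ln 10 / ln 16, a constant independent of n. So the limit is ln 10 / ln 16 = log_16(10).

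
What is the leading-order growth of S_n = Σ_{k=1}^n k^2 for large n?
S_n ~ n^3 / 3

By integral comparison (Euler-Maclaurin), Σ_{k=1}^n k^2 = ∫_0^n x^2 dx + O(n^2) = n^3/3 + O(n^2). (Equivalently, Faulhaber's formula gives the same leading term.)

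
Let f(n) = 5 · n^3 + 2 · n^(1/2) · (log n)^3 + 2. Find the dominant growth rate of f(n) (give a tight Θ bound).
f(n) ∈ Θ(n^3)

Compare the terms by growth order. For large n, n^a · (log n)^b dominates n^a' · (log n)^b' iff a > a', or (a = a' and b > b'). Ranking the 3 terms shows the dominant one is 5 · n^3. Hence f(n) ∈ Θ(n^3).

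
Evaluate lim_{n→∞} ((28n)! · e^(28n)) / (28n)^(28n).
lim = ∞

Stirling: (28n)! ~ sqrt(2π·28n) · (28n/e)^(28n). Hence
  (28n)! · e^(28n) / (28n)^(28n) ~ sqrt(2π·28n) = sqrt(2π·28) · sqrt(n) → ∞.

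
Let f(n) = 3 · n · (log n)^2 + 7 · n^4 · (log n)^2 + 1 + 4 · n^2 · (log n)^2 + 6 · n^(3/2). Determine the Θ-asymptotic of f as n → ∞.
f(n) ∈ Θ(n^4 · (log n)^2)

Compare the terms by growth order. For large n, n^a · (log n)^b dominates n^a' · (log n)^b' iff a > a', or (a = a' and b > b'). Ranking the 5 terms shows the dominant one is 7 · n^4 · (log n)^2. Hence f(n) ∈ Θ(n^4 · (log n)^2).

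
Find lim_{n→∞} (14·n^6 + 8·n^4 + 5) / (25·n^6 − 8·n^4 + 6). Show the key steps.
lim = 14/25

For large n the leading n^6 terms dominate both numerator and denominator. Dividing top and bottom by n^6, every other term tends to 0, leaving 14/25.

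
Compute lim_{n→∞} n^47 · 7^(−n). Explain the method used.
lim = 0

Exponentials with base > 1 dominate every fixed polynomial: for any fixed c, n^c / 7^n → 0 as n → ∞ (e.g. by the ratio test, or by writing 7^n = e^(n ln 7) and noting e^(n ln 7) / n^c → ∞). Hence n^47 · 7^(−n) = n^47 / 7^n → 0.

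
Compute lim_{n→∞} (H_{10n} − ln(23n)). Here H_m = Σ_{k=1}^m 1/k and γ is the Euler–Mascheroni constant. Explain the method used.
lim = ln(10/23) + γ

By Euler-Maclaurin, H_m = ln m + γ + O(1/m). So
  H_{10n} − ln(23n) = ln(10n) + γ − ln(23n) + O(1/n)
                       = ln(10/23) + γ + O(1/n).
Hence the limit is ln(10/23) + γ.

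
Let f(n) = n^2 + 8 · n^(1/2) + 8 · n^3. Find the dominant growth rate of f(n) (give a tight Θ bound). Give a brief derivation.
f(n) ∈ Θ(n^3)

Compare the terms by growth order. For large n, n^a · (log n)^b dominates n^a' · (log n)^b' iff a > a', or (a = a' and b > b'). Ranking the 3 terms shows the dominant one is 8 · n^3. Hence f(n) ∈ Θ(n^3).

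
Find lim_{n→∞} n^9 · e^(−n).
lim = 0

Exponentials with base > 1 dominate every fixed polynomial: for any fixed c, n^c / e^n → 0 as n → ∞ (e.g. by the ratio test, or since e^n grows faster than any power of n). Hence n^9 · e^(−n) = n^9 / e^n → 0.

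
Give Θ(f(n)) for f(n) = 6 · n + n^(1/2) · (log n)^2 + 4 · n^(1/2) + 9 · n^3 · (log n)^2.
f(n) ∈ Θ(n^3 · (log n)^2)

Compare the terms by growth order. For large n, n^a · (log n)^b dominates n^a' · (log n)^b' iff a > a', or (a = a' and b > b'). Ranking the 4 terms shows the dominant one is 9 · n^3 · (log n)^2. Hence f(n) ∈ Θ(n^3 · (log n)^2).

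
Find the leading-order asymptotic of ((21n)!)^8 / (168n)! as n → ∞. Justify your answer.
((21n)!)^8/(168n)! ~ ((2π·21n)^(7/2) / sqrt(8)) · 8^(−8·21n)  →  0

Write N = 21n. Stirling: N! ~ sqrt(2π N)(N/e)^N and (8N)! ~ sqrt(2π·8N)·(8N/e)^(8N).
  (N!)^8/(8N)! ~ (2π N)^(8/2) (N/e)^(8N) / [sqrt(2π·8N) (8N/e)^(8N)]
     = (2π N)^(8/2) / sqrt(2π·8N) · (N/(8N))^(8N)
     = (2π N)^((8−1)/2) / sqrt(8) · 8^(−8N).
Since 8^8 > 1, the factor 8^(−8N) decays exponentially, so the ratio → 0. Substituting N = 21n gives the stated form.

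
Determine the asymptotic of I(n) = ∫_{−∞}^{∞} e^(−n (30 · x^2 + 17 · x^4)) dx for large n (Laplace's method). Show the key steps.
I(n) ~ sqrt(π/(30n))

φ(x) = 30 · x^2 + 17 · x^4 has its unique global minimum at x* = 0 (since φ'(x) = 60x + 68x^3 = 0 only at x = 0 for real x with both coefficients positive, and φ → ∞ as |x| → ∞). At x* = 0, φ(0) = 0 and φ''(0) = 60. Laplace's method then gives
  I(n) ~ sqrt(2π / (n · φ''(0))) · e^(−n φ(0)) = sqrt(2π / (60n)) = sqrt(π/(30n)).
The 17 · x^4 term contributes only at subleading order (an O(1/n) relative correction).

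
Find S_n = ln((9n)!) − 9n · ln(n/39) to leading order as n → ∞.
S_n ~ 9n · (ln 351 − 1) + O(ln n)

Stirling: ln((9n)!) = 9n ln(9n) − 9n + O(ln n).
  S_n = 9n ln(9n) − 9n − 9n ln(n/39) + O(ln n)
      = 9n ln(9n) − 9n ln n + 9n ln 39 − 9n + O(ln n)
      = 9n ln 9 + 9n ln 39 − 9n + O(ln n)
      = 9n (ln 351 − 1) + O(ln n).
Numerically ln(351) − 1 ≈ 4.8608.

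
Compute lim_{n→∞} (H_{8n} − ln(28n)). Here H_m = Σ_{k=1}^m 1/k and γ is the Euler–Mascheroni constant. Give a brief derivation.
lim = ln(2/7) + γ

By Euler-Maclaurin, H_m = ln m + γ + O(1/m). So
  H_{8n} − ln(28n) = ln(8n) + γ − ln(28n) + O(1/n)
                       = ln(8/28) + γ + O(1/n).
Hence the limit is ln(8/28) + γ (= ln(2/7)).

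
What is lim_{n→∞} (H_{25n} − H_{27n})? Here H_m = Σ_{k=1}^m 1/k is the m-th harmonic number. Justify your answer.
lim = ln(25/27)

Euler-Maclaurin gives H_m = ln m + γ + 1/(2m) + O(1/m^2). The γ and O(1/m) terms cancel in the difference:
  H_{25n} − H_{27n} = ln(25n) − ln(27n) + O(1/n) = ln(25/27) + O(1/n).
Hence the limit is ln(25/27).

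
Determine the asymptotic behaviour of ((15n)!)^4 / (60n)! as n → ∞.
((15n)!)^4/(60n)! ~ ((2π·15n)^(3/2) / 2) · 4^(−4·15n)  →  0

Write N = 15n. Stirling: N! ~ sqrt(2π N)(N/e)^N and (4N)! ~ sqrt(2π·4N)·(4N/e)^(4N).
  (N!)^4/(4N)! ~ (2π N)^(4/2) (N/e)^(4N) / [sqrt(2π·4N) (4N/e)^(4N)]
     = (2π N)^(4/2) / sqrt(2π·4N) · (N/(4N))^(4N)
     = (2π N)^((4−1)/2) / 2 · 4^(−4N).
Since 4^4 > 1, the factor 4^(−4N) decays exponentially, so the ratio → 0. Substituting N = 15n gives the stated form.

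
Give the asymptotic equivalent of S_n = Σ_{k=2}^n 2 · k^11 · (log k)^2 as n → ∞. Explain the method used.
S_n ~ n^12 · (log n)^2 / 6

By integral comparison, S_n = ∫_1^n 2 · x^11 · (log x)^2 dx + O(n^11 · (log n)^2). For the integral, the leading term of ∫_1^n x^11 (log x)^2 dx is n^12/12 · (log n)^2 (by repeated integration by parts; each step lowers the log-exponent and produces a relatively O(1/log n) correction). Hence S_n ~ n^12 · (log n)^2 / 6.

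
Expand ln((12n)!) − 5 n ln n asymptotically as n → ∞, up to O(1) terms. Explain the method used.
ln((12n)!) − 5 n ln n = 7 n ln n + 12(ln 12 − 1) n + (1/2) ln(2π·12n) + O(1/n)

Stirling: ln((12n)!) = 12n ln(12n) − 12n + (1/2) ln(2π·12n) + O(1/n).
Expand 12n ln(12n) = 12n (ln n + ln 12) = 12n ln n + 12n ln 12.
Subtract 5n ln n: leading term is (12 − 5) n ln n = 7 n ln n. The next term is 12n ln 12 − 12n = 12(ln 12 − 1) n. Then the (1/2) ln(2π·12n) correction.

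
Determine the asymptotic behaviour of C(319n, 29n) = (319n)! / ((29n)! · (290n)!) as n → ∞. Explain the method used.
C(319n, 29n) ~ (285311670611/10000000000)^(29n) · sqrt(11/(20π·29n))

Write N = 29n. Apply Stirling to each factorial:
  (11N)! ~ sqrt(2π·11N) · (11N/e)^(11N),
  N! ~ sqrt(2π N) · (N/e)^N,
  (10N)! ~ sqrt(2π·10N) · (10N/e)^(10N).
The exponential factors combine to (11N)^(11N) / (N^N · (10N)^(10N)) = 11^(11N)/10^(10N) = (11^11/10^10)^N = (285311670611/10000000000)^N.
The square-root prefactors combine to sqrt(2π·11N) / (sqrt(2π N)·sqrt(2π·10N)) = sqrt(11 / (2π·10·N)) = sqrt(11/(20π·29n)).
Substituting N = 29n: C(319n, 29n) ~ (285311670611/10000000000)^(29n) · sqrt(11/(20π·29n)).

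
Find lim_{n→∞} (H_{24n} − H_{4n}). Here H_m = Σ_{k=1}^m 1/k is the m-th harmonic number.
lim = ln(24/4) = ln 6

Euler-Maclaurin gives H_m = ln m + γ + 1/(2m) + O(1/m^2). The γ and O(1/m) terms cancel in the difference:
  H_{24n} − H_{4n} = ln(24n) − ln(4n) + O(1/n) = ln(24/4) + O(1/n).
Hence the limit is ln(24/4) = ln 6.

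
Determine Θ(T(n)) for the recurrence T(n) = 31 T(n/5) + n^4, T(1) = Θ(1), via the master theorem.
T(n) = Θ(n^4)

log_5 31 ≈ 2.134. f(n) = n^4 dominates n^(log_5 31) since 4 > 2.134, and the regularity condition a·f(n/b) = 31·(n/5)^4 = (31/625)·n^4 ≤ c·f(n) holds with c = 31/625 ≈ 0.0496 < 1. So this is Case 3: T(n) = Θ(f(n)) = Θ(n^4).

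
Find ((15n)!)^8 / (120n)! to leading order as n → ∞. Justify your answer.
((15n)!)^8/(120n)! ~ ((2π·15n)^(7/2) / sqrt(8)) · 8^(−8·15n)  →  0

Write N = 15n. Stirling: N! ~ sqrt(2π N)(N/e)^N and (8N)! ~ sqrt(2π·8N)·(8N/e)^(8N).
  (N!)^8/(8N)! ~ (2π N)^(8/2) (N/e)^(8N) / [sqrt(2π·8N) (8N/e)^(8N)]
     = (2π N)^(8/2) / sqrt(2π·8N) · (N/(8N))^(8N)
     = (2π N)^((8−1)/2) / sqrt(8) · 8^(−8N).
Since 8^8 > 1, the factor 8^(−8N) decays exponentially, so the ratio → 0. Substituting N = 15n gives the stated form.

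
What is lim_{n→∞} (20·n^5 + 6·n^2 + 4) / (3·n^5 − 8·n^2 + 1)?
lim = 20/3

For large n the leading n^5 terms dominate both numerator and denominator. Dividing top and bottom by n^5, every other term tends to 0, leaving 20/3.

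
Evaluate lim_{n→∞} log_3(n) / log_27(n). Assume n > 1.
lim = ln(27) / ln(3) = log_3(27)

Change of base: log_3(n) = ln n / ln 3 and log_27(n) = ln n / ln 27. The ratio is (ln n / ln 3) · (ln 27 / ln n) = ln 27 / ln 3, a constant independent of n. So the limit is ln 27 / ln 3 = log_3(27).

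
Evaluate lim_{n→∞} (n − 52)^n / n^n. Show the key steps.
lim = e^(−52)

Rewrite as (1 − 52/n)^(n). By the standard limit (1 + x/n)^n → e^x, we have (1 − 52/n)^n → e^(−52), and raising to the 1st power gives e^(−52).
More precisely, ln[(1 − 52/n)^(n)] = n · ln(1 − 52/n) = n · (-52/n + O(1/n^2)) = -52 + O(1/n) → -52.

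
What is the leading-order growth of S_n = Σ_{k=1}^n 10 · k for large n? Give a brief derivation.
S_n ~ 5 · n^2

By integral comparison (Euler-Maclaurin), Σ_{k=1}^n 10 · k = 10 · ∫_0^n x^1 dx + O(n) = 10 · n^2/2 = 5 · n^2 + O(n). (Equivalently, Faulhaber's formula gives the same leading term.)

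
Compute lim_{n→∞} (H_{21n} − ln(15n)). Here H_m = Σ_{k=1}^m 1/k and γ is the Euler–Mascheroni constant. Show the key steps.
lim = ln(7/5) + γ

By Euler-Maclaurin, H_m = ln m + γ + O(1/m). So
  H_{21n} − ln(15n) = ln(21n) + γ − ln(15n) + O(1/n)
                       = ln(21/15) + γ + O(1/n).
Hence the limit is ln(21/15) + γ (= ln(7/5)).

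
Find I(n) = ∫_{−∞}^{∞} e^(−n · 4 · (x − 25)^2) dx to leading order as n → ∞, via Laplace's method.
I(n) = sqrt(π/(4n))

Here φ(x) = 4 · (x − 25)^2 has its unique minimum at x* = 25 with φ(x*) = 0 and φ''(x*) = 8. Laplace's method gives
  I(n) ~ e^(−n φ(x*)) · sqrt(2π / (n · φ''(x*))) = sqrt(2π / (8n)) = sqrt(π/(4n)).
This is exact: substituting u = (x − 25)·sqrt(4n) gives I(n) = (1/sqrt(4n)) ∫_{−∞}^{∞} e^(−u^2) du = sqrt(π/(4n)).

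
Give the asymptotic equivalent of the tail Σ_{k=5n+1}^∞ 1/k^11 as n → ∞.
Σ_{k>5n} 1/k^11 ~ 1/(10 · (5n)^10)

Compare to the integral: ∫_{5n}^∞ x^(−11) dx = [−x^(−10)/10]_{5n}^∞ = 1/((11−1)·(5n)^10). Euler-Maclaurin then gives
  Σ_{k>5n} 1/k^11 = ∫_{5n}^∞ dx/x^11 − 1/(2·(5n)^11) + O(1/(5n)^12).
(Equivalently this is ζ(11) − Σ_{k≤5n} 1/k^11.)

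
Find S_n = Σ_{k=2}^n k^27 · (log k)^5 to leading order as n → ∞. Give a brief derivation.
S_n ~ n^28 · (log n)^5 / 28

By integral comparison, S_n = ∫_1^n x^27 · (log x)^5 dx + O(n^27 · (log n)^5). For the integral, the leading term of ∫_1^n x^27 (log x)^5 dx is n^28/28 · (log n)^5 (by repeated integration by parts; each step lowers the log-exponent and produces a relatively O(1/log n) correction). Hence S_n ~ n^28 · (log n)^5 / 28.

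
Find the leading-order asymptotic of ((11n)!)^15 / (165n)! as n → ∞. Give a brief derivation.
((11n)!)^15/(165n)! ~ ((2π·11n)^(14/2) / sqrt(15)) · 15^(−15·11n)  →  0

Write N = 11n. Stirling: N! ~ sqrt(2π N)(N/e)^N and (15N)! ~ sqrt(2π·15N)·(15N/e)^(15N).
  (N!)^15/(15N)! ~ (2π N)^(15/2) (N/e)^(15N) / [sqrt(2π·15N) (15N/e)^(15N)]
     = (2π N)^(15/2) / sqrt(2π·15N) · (N/(15N))^(15N)
     = (2π N)^((15−1)/2) / sqrt(15) · 15^(−15N).
Since 15^15 > 1, the factor 15^(−15N) decays exponentially, so the ratio → 0. Substituting N = 11n gives the stated form.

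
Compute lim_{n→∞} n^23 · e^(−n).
lim = 0

Exponentials with base > 1 dominate every fixed polynomial: for any fixed c, n^c / e^n → 0 as n → ∞ (e.g. by the ratio test, or since e^n grows faster than any power of n). Hence n^23 · e^(−n) = n^23 / e^n → 0.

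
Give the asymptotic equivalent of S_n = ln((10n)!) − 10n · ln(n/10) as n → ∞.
S_n ~ 10n · (ln 100 − 1) + O(ln n)

Stirling: ln((10n)!) = 10n ln(10n) − 10n + O(ln n).
  S_n = 10n ln(10n) − 10n − 10n ln(n/10) + O(ln n)
      = 10n ln(10n) − 10n ln n + 10n ln 10 − 10n + O(ln n)
      = 10n ln 10 + 10n ln 10 − 10n + O(ln n)
      = 10n (ln 100 − 1) + O(ln n).
Numerically ln(100) − 1 ≈ 3.6052.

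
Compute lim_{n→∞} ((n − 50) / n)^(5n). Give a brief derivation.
lim = e^(−250)

Rewrite as (1 − 50/n)^(5n). By the standard limit (1 + x/n)^n → e^x, we have (1 − 50/n)^n → e^(−50), and raising to the 5th power gives e^(−250).
More precisely, ln[(1 − 50/n)^(5n)] = 5n · ln(1 − 50/n) = 5n · (-50/n + O(1/n^2)) = -250 + O(1/n) → -250.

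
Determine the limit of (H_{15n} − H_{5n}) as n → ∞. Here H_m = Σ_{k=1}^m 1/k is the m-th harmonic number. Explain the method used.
lim = ln(15/5) = ln 3

Euler-Maclaurin gives H_m = ln m + γ + 1/(2m) + O(1/m^2). The γ and O(1/m) terms cancel in the difference:
  H_{15n} − H_{5n} = ln(15n) − ln(5n) + O(1/n) = ln(15/5) + O(1/n).
Hence the limit is ln(15/5) = ln 3.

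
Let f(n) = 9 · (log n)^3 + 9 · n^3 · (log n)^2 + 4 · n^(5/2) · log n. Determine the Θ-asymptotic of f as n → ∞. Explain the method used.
f(n) ∈ Θ(n^3 · (log n)^2)

Compare the terms by growth order. For large n, n^a · (log n)^b dominates n^a' · (log n)^b' iff a > a', or (a = a' and b > b'). Ranking the 3 terms shows the dominant one is 9 · n^3 · (log n)^2. Hence f(n) ∈ Θ(n^3 · (log n)^2).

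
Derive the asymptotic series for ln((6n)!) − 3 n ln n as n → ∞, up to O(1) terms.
ln((6n)!) − 3 n ln n = 3 n ln n + 6(ln 6 − 1) n + (1/2) ln(2π·6n) + O(1/n)

Stirling: ln((6n)!) = 6n ln(6n) − 6n + (1/2) ln(2π·6n) + O(1/n).
Expand 6n ln(6n) = 6n (ln n + ln 6) = 6n ln n + 6n ln 6.
Subtract 3n ln n: leading term is (6 − 3) n ln n = 3 n ln n. The next term is 6n ln 6 − 6n = 6(ln 6 − 1) n. Then the (1/2) ln(2π·6n) correction.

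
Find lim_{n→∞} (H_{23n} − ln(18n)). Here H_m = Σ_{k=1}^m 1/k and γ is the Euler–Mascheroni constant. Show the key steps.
lim = ln(23/18) + γ

By Euler-Maclaurin, H_m = ln m + γ + O(1/m). So
  H_{23n} − ln(18n) = ln(23n) + γ − ln(18n) + O(1/n)
                       = ln(23/18) + γ + O(1/n).
Hence the limit is ln(23/18) + γ.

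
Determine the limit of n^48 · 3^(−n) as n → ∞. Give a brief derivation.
lim = 0

Exponentials with base > 1 dominate every fixed polynomial: for any fixed c, n^c / 3^n → 0 as n → ∞ (e.g. by the ratio test, or by writing 3^n = e^(n ln 3) and noting e^(n ln 3) / n^c → ∞). Hence n^48 · 3^(−n) = n^48 / 3^n → 0.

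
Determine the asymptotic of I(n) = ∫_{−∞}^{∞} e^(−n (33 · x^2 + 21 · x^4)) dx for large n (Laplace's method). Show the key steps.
I(n) ~ sqrt(π/(33n))

φ(x) = 33 · x^2 + 21 · x^4 has its unique global minimum at x* = 0 (since φ'(x) = 66x + 84x^3 = 0 only at x = 0 for real x with both coefficients positive, and φ → ∞ as |x| → ∞). At x* = 0, φ(0) = 0 and φ''(0) = 66. Laplace's method then gives
  I(n) ~ sqrt(2π / (n · φ''(0))) · e^(−n φ(0)) = sqrt(2π / (66n)) = sqrt(π/(33n)).
The 21 · x^4 term contributes only at subleading order (an O(1/n) relative correction).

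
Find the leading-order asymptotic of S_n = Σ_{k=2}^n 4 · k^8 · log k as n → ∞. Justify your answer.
S_n ~ 4 · n^9 log n / 9 − 4 · n^9 / 81

By integral comparison, S_n = ∫_1^n 4 · x^8 · log x dx + O(n^8 · log n). For the integral, ∫ x^8 log x dx = n^9 log n / 9 − n^9/81 (integration by parts). Hence S_n ~ 4 · n^9 log n / 9 − 4 · n^9 / 81.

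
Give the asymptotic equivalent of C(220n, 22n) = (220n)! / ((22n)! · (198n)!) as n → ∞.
C(220n, 22n) ~ (10000000000/387420489)^(22n) · sqrt(5/(9π·22n))

Write N = 22n. Apply Stirling to each factorial:
  (10N)! ~ sqrt(2π·10N) · (10N/e)^(10N),
  N! ~ sqrt(2π N) · (N/e)^N,
  (9N)! ~ sqrt(2π·9N) · (9N/e)^(9N).
The exponential factors combine to (10N)^(10N) / (N^N · (9N)^(9N)) = 10^(10N)/9^(9N) = (10^10/9^9)^N = (10000000000/387420489)^N.
The square-root prefactors combine to sqrt(2π·10N) / (sqrt(2π N)·sqrt(2π·9N)) = sqrt(10 / (2π·9·N)) = sqrt(5/(9π·22n)).
Substituting N = 22n: C(220n, 22n) ~ (10000000000/387420489)^(22n) · sqrt(5/(9π·22n)).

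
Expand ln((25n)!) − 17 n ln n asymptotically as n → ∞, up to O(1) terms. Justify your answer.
ln((25n)!) − 17 n ln n = 8 n ln n + 25(ln 25 − 1) n + (1/2) ln(2π·25n) + O(1/n)

Stirling: ln((25n)!) = 25n ln(25n) − 25n + (1/2) ln(2π·25n) + O(1/n).
Expand 25n ln(25n) = 25n (ln n + ln 25) = 25n ln n + 25n ln 25.
Subtract 17n ln n: leading term is (25 − 17) n ln n = 8 n ln n. The next term is 25n ln 25 − 25n = 25(ln 25 − 1) n. Then the (1/2) ln(2π·25n) correction.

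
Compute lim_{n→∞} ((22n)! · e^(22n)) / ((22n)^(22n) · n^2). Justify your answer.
lim = 0

Stirling: (22n)! ~ sqrt(2π·22n) · (22n/e)^(22n). Hence
  (22n)! · e^(22n) / (22n)^(22n) ~ sqrt(2π·22n).
Dividing by n^2: sqrt(2π·22n) / n^2 = sqrt(2π·22) · n^((1−4)/2), so the expression behaves like sqrt(2π·22) · n^((1−4)/2) → 0.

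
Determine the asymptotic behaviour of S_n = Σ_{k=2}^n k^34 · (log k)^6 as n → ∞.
S_n ~ n^35 · (log n)^6 / 35

By integral comparison, S_n = ∫_1^n x^34 · (log x)^6 dx + O(n^34 · (log n)^6). For the integral, the leading term of ∫_1^n x^34 (log x)^6 dx is n^35/35 · (log n)^6 (by repeated integration by parts; each step lowers the log-exponent and produces a relatively O(1/log n) correction). Hence S_n ~ n^35 · (log n)^6 / 35.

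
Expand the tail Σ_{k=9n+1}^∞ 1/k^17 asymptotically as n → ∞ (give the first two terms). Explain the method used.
Σ_{k>9n} 1/k^17 = 1/(16 · (9n)^16) − 1/(2 · (9n)^17) + O(1/(9n)^18)

Compare to the integral: ∫_{9n}^∞ x^(−17) dx = [−x^(−16)/16]_{9n}^∞ = 1/((17−1)·(9n)^16). The Euler-Maclaurin correction adds −f(9n)/2 = −1/(2·(9n)^17). Euler-Maclaurin then gives
  Σ_{k>9n} 1/k^17 = ∫_{9n}^∞ dx/x^17 − 1/(2·(9n)^17) + O(1/(9n)^18).
(Equivalently this is ζ(17) − Σ_{k≤9n} 1/k^17.)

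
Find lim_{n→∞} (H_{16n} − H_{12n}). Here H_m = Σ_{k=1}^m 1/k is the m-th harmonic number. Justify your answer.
lim = ln(16/12) = ln(4/3)

Euler-Maclaurin gives H_m = ln m + γ + 1/(2m) + O(1/m^2). The γ and O(1/m) terms cancel in the difference:
  H_{16n} − H_{12n} = ln(16n) − ln(12n) + O(1/n) = ln(16/12) + O(1/n).
Hence the limit is ln(16/12) = ln(4/3).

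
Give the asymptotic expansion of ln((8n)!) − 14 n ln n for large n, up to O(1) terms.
ln((8n)!) − 14 n ln n = −6 n ln n + 8(ln 8 − 1) n + (1/2) ln(2π·8n) + O(1/n)

Stirling: ln((8n)!) = 8n ln(8n) − 8n + (1/2) ln(2π·8n) + O(1/n).
Expand 8n ln(8n) = 8n (ln n + ln 8) = 8n ln n + 8n ln 8.
Subtract 14n ln n: leading term is (8 − 14) n ln n = −6 n ln n. The next term is 8n ln 8 − 8n = 8(ln 8 − 1) n. Then the (1/2) ln(2π·8n) correction.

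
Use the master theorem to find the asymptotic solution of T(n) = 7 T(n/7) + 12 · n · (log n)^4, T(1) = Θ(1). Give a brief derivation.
T(n) = Θ(n · (log n)^5)

Here log_7 7 = 1 and f(n) = 12 · n · (log n)^4 = Θ(n^(log_7 7) · (log n)^4). This is the extended Case 2 of the master theorem (f matches the critical exponent up to log factors), giving T(n) = Θ(n^(log_7 7) · (log n)^(4+1)) = Θ(n · (log n)^5).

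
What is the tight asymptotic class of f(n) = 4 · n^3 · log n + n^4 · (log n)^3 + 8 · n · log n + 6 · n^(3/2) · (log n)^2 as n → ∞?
f(n) ∈ Θ(n^4 · (log n)^3)

Compare the terms by growth order. For large n, n^a · (log n)^b dominates n^a' · (log n)^b' iff a > a', or (a = a' and b > b'). Ranking the 4 terms shows the dominant one is n^4 · (log n)^3. Hence f(n) ∈ Θ(n^4 · (log n)^3).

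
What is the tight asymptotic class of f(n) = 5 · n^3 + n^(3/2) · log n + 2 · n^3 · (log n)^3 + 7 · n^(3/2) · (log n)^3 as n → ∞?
f(n) ∈ Θ(n^3 · (log n)^3)

Compare the terms by growth order. For large n, n^a · (log n)^b dominates n^a' · (log n)^b' iff a > a', or (a = a' and b > b'). Ranking the 4 terms shows the dominant one is 2 · n^3 · (log n)^3. Hence f(n) ∈ Θ(n^3 · (log n)^3).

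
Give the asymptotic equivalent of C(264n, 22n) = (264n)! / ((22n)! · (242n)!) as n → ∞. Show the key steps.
C(264n, 22n) ~ (8916100448256/285311670611)^(22n) · sqrt(6/(11π·22n))

Write N = 22n. Apply Stirling to each factorial:
  (12N)! ~ sqrt(2π·12N) · (12N/e)^(12N),
  N! ~ sqrt(2π N) · (N/e)^N,
  (11N)! ~ sqrt(2π·11N) · (11N/e)^(11N).
The exponential factors combine to (12N)^(12N) / (N^N · (11N)^(11N)) = 12^(12N)/11^(11N) = (12^12/11^11)^N = (8916100448256/285311670611)^N.
The square-root prefactors combine to sqrt(2π·12N) / (sqrt(2π N)·sqrt(2π·11N)) = sqrt(12 / (2π·11·N)) = sqrt(6/(11π·22n)).
Substituting N = 22n: C(264n, 22n) ~ (8916100448256/285311670611)^(22n) · sqrt(6/(11π·22n)).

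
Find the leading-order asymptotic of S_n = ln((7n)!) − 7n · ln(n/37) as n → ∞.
S_n ~ 7n · (ln 259 − 1) + O(ln n)

Stirling: ln((7n)!) = 7n ln(7n) − 7n + O(ln n).
  S_n = 7n ln(7n) − 7n − 7n ln(n/37) + O(ln n)
      = 7n ln(7n) − 7n ln n + 7n ln 37 − 7n + O(ln n)
      = 7n ln 7 + 7n ln 37 − 7n + O(ln n)
      = 7n (ln 259 − 1) + O(ln n).
Numerically ln(259) − 1 ≈ 4.5568.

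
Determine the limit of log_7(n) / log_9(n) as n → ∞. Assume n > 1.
lim = ln(9) / ln(7) = log_7(9)

Change of base: log_7(n) = ln n / ln 7 and log_9(n) = ln n / ln 9. The ratio is (ln n / ln 7) · (ln 9 / ln n) = ln 9 / ln 7, a constant independent of n. So the limit is ln 9 / ln 7 = log_7(9).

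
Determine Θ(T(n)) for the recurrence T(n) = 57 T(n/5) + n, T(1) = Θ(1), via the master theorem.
T(n) = Θ(n^(log_5 57))

Master theorem: compare f(n) = n to n^(log_5 57) where log_5 57 ≈ 2.512. Since 1 < log_5 57, we have f(n) = O(n^(log_5 57 − ε)) for some ε > 0 — Case 1. Hence T(n) = Θ(n^(log_5 57)).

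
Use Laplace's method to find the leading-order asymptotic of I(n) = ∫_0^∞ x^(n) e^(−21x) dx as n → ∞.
I(n) ~ (sqrt(2π·n) / 21) · (n/(21e))^(n)

Write the integrand as exp(n ln x − 21x) and set f(x) = n ln x − 21x. Then f'(x) = n/x − 21 = 0 at x* = n/21, and f''(x*) = −n/x*^2 = −21^2/(n). Laplace's method (interior maximum) gives
  I(n) ~ e^(f(x*)) · sqrt(2π / |f''(x*)|)
        = exp(n ln(n/21) − n) · sqrt(2π · n / 21^2)
        = (n/21)^(n) e^(−n) · sqrt(2π·n) / 21
        = (sqrt(2π·n) / 21) · (n/(21e))^(n).
This matches Γ(n+1)/21^(n+1) with Stirling applied to Γ.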